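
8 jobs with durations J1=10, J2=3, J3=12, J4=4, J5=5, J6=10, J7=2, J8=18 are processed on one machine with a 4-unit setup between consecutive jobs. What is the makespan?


Makespan = Σ processing + (n-1) × setup
= (10 + 3 + 12 + 4 + 5 + 10 + 2 + 18) + (8-1)×4
= 64 + 28
= 92 time units


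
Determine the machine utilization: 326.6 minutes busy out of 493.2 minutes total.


Utilization = busy / total × 100
= 326.6 / 493.2 × 100
= 66.2%


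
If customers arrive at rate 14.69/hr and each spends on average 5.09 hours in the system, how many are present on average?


Little's law: L = λ × W
= 14.69 × 5.09
= 74.77


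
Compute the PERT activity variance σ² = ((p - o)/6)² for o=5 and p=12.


σ² = ((p - o) / 6)² = (p - o)² / 36
= (12 - 5)² / 36
= 7² / 36
= 49 / 36
= 1.3611


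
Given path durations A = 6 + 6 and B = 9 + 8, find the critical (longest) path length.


Path A: 6 + 6 = 12
Path B: 9 + 8 = 17
Critical path = longest = max(12, 17)
= 17 (Path B)


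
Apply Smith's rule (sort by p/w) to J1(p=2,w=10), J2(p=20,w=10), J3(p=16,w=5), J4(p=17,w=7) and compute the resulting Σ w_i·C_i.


WSPT order (by p/w): J1 → J2 → J4 → J3
  J1: C=2, w·C=10×2=20
  J2: C=22, w·C=10×22=220
  J4: C=39, w·C=7×39=273
  J3: C=55, w·C=5×55=275
Σ w·C = 788
= 788


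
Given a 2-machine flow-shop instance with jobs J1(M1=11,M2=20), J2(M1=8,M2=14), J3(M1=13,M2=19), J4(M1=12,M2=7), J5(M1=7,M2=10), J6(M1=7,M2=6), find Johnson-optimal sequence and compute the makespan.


Johnson's rule:
Group 1 (M1≤M2, sort by M1): ['J5', 'J2', 'J1', 'J3']
Group 2 (M1>M2, sort desc M2): ['J4', 'J6']
Sequence: J5 → J2 → J1 → J3 → J4 → J6
Makespan calculation:
  J5: M1 done=7, M2 done=17
  J2: M1 done=15, M2 done=31
  J1: M1 done=26, M2 done=51
  J3: M1 done=39, M2 done=70
  J4: M1 done=51, M2 done=77
  J6: M1 done=58, M2 done=83
= Sequence: J5 → J2 → J1 → J3 → J4 → J6, Makespan: 83


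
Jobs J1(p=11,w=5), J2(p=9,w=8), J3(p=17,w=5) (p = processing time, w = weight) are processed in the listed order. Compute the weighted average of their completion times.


Completion times:
  J1: C=11, w×C=5×11=55
  J2: C=20, w×C=8×20=160
  J3: C=37, w×C=5×37=185
Sum w×C = 400
Sum w = 18
Weighted avg = 400/18
= 22.22


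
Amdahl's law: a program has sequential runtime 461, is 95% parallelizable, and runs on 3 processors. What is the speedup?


Amdahl's law: T_p = T × ((1-p) + p/N)
= 461 × ((1-0.95) + 0.95/3)
= 461 × (0.05 + 0.3167)
= 461 × 0.3667
= 169.03
Speedup = 461/169.03
= 2.73×


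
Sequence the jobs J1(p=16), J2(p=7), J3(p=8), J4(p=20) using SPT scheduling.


SPT: sort by shortest processing time
  J2: p=7
  J3: p=8
  J1: p=16
  J4: p=20
Order: J2 → J3 → J1 → J4


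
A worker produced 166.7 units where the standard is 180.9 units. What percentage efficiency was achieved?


Efficiency = (actual / standard) × 100
= (166.7 / 180.9) × 100
= 92.2%


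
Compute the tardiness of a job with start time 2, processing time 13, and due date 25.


Completion = start + processing = 2 + 13 = 15
Tardiness = max(0, C - d) = max(0, 15 - 25)
= max(0, -10)
= 0


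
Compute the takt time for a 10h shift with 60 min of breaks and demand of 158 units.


Available = 10×60 - 60 = 540 min
Takt time = 540 / 158
= 3.42 min/unit


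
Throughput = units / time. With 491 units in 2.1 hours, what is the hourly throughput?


Throughput = units / time
= 491 / 2.1
= 233.8 units/hour


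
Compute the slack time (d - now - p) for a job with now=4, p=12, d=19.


Slack = due - current_time - processing
= 19 - 4 - 12
= 3


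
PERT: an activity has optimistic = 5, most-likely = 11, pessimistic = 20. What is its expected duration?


te = (o + 4m + p) / 6
= (5 + 4×11 + 20) / 6
= (5 + 44 + 20) / 6
= 69 / 6
= 11.50


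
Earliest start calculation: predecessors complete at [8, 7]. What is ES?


ES = max of all predecessor completion times
Predecessors: [8, 7]
ES = max(8, 7)
= 8


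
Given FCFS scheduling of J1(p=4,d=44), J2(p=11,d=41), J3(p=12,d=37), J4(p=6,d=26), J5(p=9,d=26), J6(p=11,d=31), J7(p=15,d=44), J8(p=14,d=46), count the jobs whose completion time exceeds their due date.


Completion vs due date:
  J1: C=4, d=44 → on time
  J2: C=15, d=41 → on time
  J3: C=27, d=37 → on time
  J4: C=33, d=26 → TARDY
  J5: C=42, d=26 → TARDY
  J6: C=53, d=31 → TARDY
  J7: C=68, d=44 → TARDY
  J8: C=82, d=46 → TARDY
Tardy jobs: J4, J5, J6, J7, J8
Count = 5


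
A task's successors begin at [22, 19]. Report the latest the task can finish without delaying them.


LF = min of all successor start times
Successors start at: [22, 19]
LF = min(22, 19)
= 19


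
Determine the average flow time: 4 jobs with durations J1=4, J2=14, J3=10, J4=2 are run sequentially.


Completion times:
  J1: completes at 4
  J2: completes at 18
  J3: completes at 28
  J4: completes at 30
Sum = 80
Average = 80/4
= 20.00


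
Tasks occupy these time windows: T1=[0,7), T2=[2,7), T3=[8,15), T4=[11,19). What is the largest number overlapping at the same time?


Check each time point for overlaps:
  t=2: 2 tasks active (T1, T2)
Max concurrent = 2


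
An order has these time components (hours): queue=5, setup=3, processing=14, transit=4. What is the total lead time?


Lead time = queue + setup + processing + transit
= 5 + 3 + 14 + 4
= 26 hours


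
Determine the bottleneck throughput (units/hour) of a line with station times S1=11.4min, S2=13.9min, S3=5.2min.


Bottleneck = longest station time
Station times: [11.4, 13.9, 5.2]
Max = 13.9 min
Rate = 60 / 13.9
= 4.32 units/hour (bottleneck: 13.9min)


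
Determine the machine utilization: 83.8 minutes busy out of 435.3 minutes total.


Utilization = busy / total × 100
= 83.8 / 435.3 × 100
= 19.3%


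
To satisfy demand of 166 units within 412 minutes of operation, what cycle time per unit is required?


Cycle time = available time / demand
= 412 / 166
= 2.48 min/unit


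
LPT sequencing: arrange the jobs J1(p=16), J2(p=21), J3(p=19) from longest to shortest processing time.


LPT: sort by longest processing time first
  J2: p=21
  J3: p=19
  J1: p=16
Order: J2 → J3 → J1


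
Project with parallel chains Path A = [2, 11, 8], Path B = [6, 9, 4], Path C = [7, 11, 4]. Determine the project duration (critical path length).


Path A: 2 + 11 + 8 = 21
Path B: 6 + 9 + 4 = 19
Path C: 7 + 11 + 4 = 22
Critical path = longest = max(21, 19, 22)
= 22 (Path C)


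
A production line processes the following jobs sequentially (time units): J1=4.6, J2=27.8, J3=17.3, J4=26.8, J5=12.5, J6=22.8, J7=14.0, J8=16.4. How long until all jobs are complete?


Sequential makespan: sum all processing times
= 4.6 + 27.8 + 17.3 + 26.8 + 12.5 + 22.8 + 14.0 + 16.4
= 142.2 time units


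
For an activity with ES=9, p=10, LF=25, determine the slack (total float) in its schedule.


EF = ES + duration = 9 + 10 = 19
LS = LF - duration = 25 - 10 = 15
Total Float = LF - EF = 25 - 19
(or LS - ES = 15 - 9)
= 6


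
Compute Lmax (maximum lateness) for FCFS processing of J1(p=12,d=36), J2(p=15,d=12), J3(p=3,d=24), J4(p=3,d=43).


Lateness per job (L = C - d):
  J1: C=12, d=36, L=-24
  J2: C=27, d=12, L=15
  J3: C=30, d=24, L=6
  J4: C=33, d=43, L=-10
Lmax = max(-24, 15, 6, -10)
= 15


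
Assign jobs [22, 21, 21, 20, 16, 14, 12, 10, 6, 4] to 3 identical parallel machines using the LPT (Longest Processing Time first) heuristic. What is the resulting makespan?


Jobs (LPT sorted): [22, 21, 21, 20, 16, 14, 12, 10, 6, 4]
Machines: 3
  J=22 → Machine 1 (load: 0+22=22)
  J=21 → Machine 2 (load: 0+21=21)
  J=21 → Machine 3 (load: 0+21=21)
  J=20 → Machine 2 (load: 21+20=41)
  J=16 → Machine 3 (load: 21+16=37)
  J=14 → Machine 1 (load: 22+14=36)
  J=12 → Machine 1 (load: 36+12=48)
  J=10 → Machine 3 (load: 37+10=47)
  J=6 → Machine 2 (load: 41+6=47)
  J=4 → Machine 2 (load: 47+4=51)
Machine loads: [48, 51, 47]
Makespan = max = 51 time units


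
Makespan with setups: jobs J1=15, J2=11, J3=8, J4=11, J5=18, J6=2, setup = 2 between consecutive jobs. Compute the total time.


Makespan = Σ processing + (n-1) × setup
= (15 + 11 + 8 + 11 + 18 + 2) + (6-1)×2
= 65 + 10
= 75 time units


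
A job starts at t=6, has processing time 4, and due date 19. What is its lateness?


Completion = 6 + 4 = 10
Lateness = C - d = 10 - 19
= -9


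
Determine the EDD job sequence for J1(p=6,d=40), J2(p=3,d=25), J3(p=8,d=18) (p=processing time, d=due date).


EDD: sort by earliest due date
  J3: d=18, p=8
  J2: d=25, p=3
  J1: d=40, p=6
Order: J3 → J2 → J1


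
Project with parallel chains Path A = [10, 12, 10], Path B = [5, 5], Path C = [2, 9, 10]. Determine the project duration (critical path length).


Path A: 10 + 12 + 10 = 32
Path B: 5 + 5 = 10
Path C: 2 + 9 + 10 = 21
Critical path = longest = max(32, 10, 21)
= 32 (Path A)


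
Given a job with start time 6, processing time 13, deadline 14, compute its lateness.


Completion = 6 + 13 = 19
Lateness = C - d = 19 - 14
= 5


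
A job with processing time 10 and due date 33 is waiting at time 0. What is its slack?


Slack = due - current_time - processing
= 33 - 0 - 10
= 23


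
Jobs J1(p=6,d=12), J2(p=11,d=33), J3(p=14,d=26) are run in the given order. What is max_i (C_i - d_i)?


Lateness per job (L = C - d):
  J1: C=6, d=12, L=-6
  J2: C=17, d=33, L=-16
  J3: C=31, d=26, L=5
Lmax = max(-6, -16, 5)
= 5


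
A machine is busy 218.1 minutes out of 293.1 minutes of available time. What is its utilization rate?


Utilization = busy / total × 100
= 218.1 / 293.1 × 100
= 74.4%


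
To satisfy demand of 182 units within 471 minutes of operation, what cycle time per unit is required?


Cycle time = available time / demand
= 471 / 182
= 2.59 min/unit


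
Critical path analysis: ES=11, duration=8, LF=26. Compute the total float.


EF = ES + duration = 11 + 8 = 19
LS = LF - duration = 26 - 8 = 18
Total Float = LF - EF = 26 - 19
(or LS - ES = 18 - 11)
= 7


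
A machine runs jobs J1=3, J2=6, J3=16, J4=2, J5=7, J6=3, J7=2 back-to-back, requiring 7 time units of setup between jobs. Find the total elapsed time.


Makespan = Σ processing + (n-1) × setup
= (3 + 6 + 16 + 2 + 7 + 3 + 2) + (7-1)×7
= 39 + 42
= 81 time units


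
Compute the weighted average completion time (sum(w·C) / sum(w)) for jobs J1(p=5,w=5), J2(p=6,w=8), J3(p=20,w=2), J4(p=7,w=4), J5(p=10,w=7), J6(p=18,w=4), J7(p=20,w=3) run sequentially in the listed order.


Completion times:
  J1: C=5, w×C=5×5=25
  J2: C=11, w×C=8×11=88
  J3: C=31, w×C=2×31=62
  J4: C=38, w×C=4×38=152
  J5: C=48, w×C=7×48=336
  J6: C=66, w×C=4×66=264
  J7: C=86, w×C=3×86=258
Sum w×C = 1185
Sum w = 33
Weighted avg = 1185/33
= 35.91


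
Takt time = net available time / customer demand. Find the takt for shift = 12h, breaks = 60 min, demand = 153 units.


Available = 12×60 - 60 = 660 min
Takt time = 660 / 153
= 4.31 min/unit


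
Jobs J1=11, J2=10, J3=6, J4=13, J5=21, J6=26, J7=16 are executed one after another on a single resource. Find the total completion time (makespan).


Sequential makespan: sum all processing times
= 11 + 10 + 6 + 13 + 21 + 26 + 16
= 103 time units


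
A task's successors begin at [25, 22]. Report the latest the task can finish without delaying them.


LF = min of all successor start times
Successors start at: [25, 22]
LF = min(25, 22)
= 22


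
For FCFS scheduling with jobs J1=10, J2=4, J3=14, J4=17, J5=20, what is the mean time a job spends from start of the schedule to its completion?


Completion times:
  J1: completes at 10
  J2: completes at 14
  J3: completes at 28
  J4: completes at 45
  J5: completes at 65
Sum = 162
Average = 162/5
= 32.40


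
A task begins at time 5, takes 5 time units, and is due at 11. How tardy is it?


Completion = start + processing = 5 + 5 = 10
Tardiness = max(0, C - d) = max(0, 10 - 11)
= max(0, -1)
= 0


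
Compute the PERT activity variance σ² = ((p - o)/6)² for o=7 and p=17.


σ² = ((p - o) / 6)² = (p - o)² / 36
= (17 - 7)² / 36
= 10² / 36
= 100 / 36
= 2.7778


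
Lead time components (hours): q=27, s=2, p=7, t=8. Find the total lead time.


Lead time = queue + setup + processing + transit
= 27 + 2 + 7 + 8
= 44 hours


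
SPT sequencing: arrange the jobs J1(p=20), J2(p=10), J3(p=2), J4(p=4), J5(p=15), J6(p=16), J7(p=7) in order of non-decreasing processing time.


SPT: sort by shortest processing time
  J3: p=2
  J4: p=4
  J7: p=7
  J2: p=10
  J5: p=15
  J6: p=16
  J1: p=20
Order: J3 → J4 → J7 → J2 → J5 → J6 → J1


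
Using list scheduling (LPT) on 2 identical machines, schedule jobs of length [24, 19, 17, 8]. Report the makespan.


Jobs (LPT sorted): [24, 19, 17, 8]
Machines: 2
  J=24 → Machine 1 (load: 0+24=24)
  J=19 → Machine 2 (load: 0+19=19)
  J=17 → Machine 2 (load: 19+17=36)
  J=8 → Machine 1 (load: 24+8=32)
Machine loads: [32, 36]
Makespan = max = 36 time units


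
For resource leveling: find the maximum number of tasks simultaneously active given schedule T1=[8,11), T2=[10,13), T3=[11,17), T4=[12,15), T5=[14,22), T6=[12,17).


Check each time point for overlaps:
  t=12: 4 tasks active (T2, T3, T4, T6)
Max concurrent = 4


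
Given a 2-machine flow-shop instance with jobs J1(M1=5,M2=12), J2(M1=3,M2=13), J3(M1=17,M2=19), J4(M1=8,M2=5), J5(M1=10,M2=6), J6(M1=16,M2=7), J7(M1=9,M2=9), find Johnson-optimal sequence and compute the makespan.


Johnson's rule:
Group 1 (M1≤M2, sort by M1): ['J2', 'J1', 'J7', 'J3']
Group 2 (M1>M2, sort desc M2): ['J6', 'J5', 'J4']
Sequence: J2 → J1 → J7 → J3 → J6 → J5 → J4
Makespan calculation:
  J2: M1 done=3, M2 done=16
  J1: M1 done=8, M2 done=28
  J7: M1 done=17, M2 done=37
  J3: M1 done=34, M2 done=56
  J6: M1 done=50, M2 done=63
  J5: M1 done=60, M2 done=69
  J4: M1 done=68, M2 done=74
= Sequence: J2 → J1 → J7 → J3 → J6 → J5 → J4, Makespan: 74


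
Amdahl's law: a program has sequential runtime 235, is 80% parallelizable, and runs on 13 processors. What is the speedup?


Amdahl's law: T_p = T × ((1-p) + p/N)
= 235 × ((1-0.8) + 0.8/13)
= 235 × (0.20 + 0.0615)
= 235 × 0.2615
= 61.46
Speedup = 235/61.46
= 3.82×


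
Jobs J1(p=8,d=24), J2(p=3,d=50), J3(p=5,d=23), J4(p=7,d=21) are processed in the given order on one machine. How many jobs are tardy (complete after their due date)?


Completion vs due date:
  J1: C=8, d=24 → on time
  J2: C=11, d=50 → on time
  J3: C=16, d=23 → on time
  J4: C=23, d=21 → TARDY
Tardy jobs: J4
Count = 1


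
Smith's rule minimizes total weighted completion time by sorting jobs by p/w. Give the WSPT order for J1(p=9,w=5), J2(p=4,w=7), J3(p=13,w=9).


WSPT (Smith's rule): sort by p/w ascending
  J2: p/w = 4/7 = 0.571
  J3: p/w = 13/9 = 1.444
  J1: p/w = 9/5 = 1.800
Order: J2 → J3 → J1


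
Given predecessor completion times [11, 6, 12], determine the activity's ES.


ES = max of all predecessor completion times
Predecessors: [11, 6, 12]
ES = max(11, 6, 12)
= 12


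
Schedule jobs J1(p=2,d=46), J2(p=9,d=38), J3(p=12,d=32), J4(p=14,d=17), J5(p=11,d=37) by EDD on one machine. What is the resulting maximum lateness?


EDD order: J4 → J3 → J5 → J2 → J1
Completion and lateness:
  J4: C=14, d=17, L=14-17=-3
  J3: C=26, d=32, L=26-32=-6
  J5: C=37, d=37, L=37-37=0
  J2: C=46, d=38, L=46-38=8
  J1: C=48, d=46, L=48-46=2
Lmax = max(-3, -6, 0, 8, 2)
= 8


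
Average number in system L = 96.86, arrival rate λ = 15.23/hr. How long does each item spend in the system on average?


Little's law: L = λW → W = L / λ
= 96.86 / 15.23
= 6.36 hours


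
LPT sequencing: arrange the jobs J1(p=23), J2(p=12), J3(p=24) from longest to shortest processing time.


LPT: sort by longest processing time first
  J3: p=24
  J1: p=23
  J2: p=12
Order: J3 → J1 → J2


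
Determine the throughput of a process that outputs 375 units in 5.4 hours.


Throughput = units / time
= 375 / 5.4
= 69.4 units/hour


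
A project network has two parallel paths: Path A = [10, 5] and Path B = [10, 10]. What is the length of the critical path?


Path A: 10 + 5 = 15
Path B: 10 + 10 = 20
Critical path = longest = max(15, 20)
= 20 (Path B)


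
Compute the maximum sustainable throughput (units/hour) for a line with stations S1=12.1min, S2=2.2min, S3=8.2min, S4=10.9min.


Bottleneck = longest station time
Station times: [12.1, 2.2, 8.2, 10.9]
Max = 12.1 min
Rate = 60 / 12.1
= 4.96 units/hour (bottleneck: 12.1min)


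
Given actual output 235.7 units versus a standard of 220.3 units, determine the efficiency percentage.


Efficiency = (actual / standard) × 100
= (235.7 / 220.3) × 100
= 107.0%


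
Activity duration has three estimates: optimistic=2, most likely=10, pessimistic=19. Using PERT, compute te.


te = (o + 4m + p) / 6
= (2 + 4×10 + 19) / 6
= (2 + 40 + 19) / 6
= 61 / 6
= 10.17


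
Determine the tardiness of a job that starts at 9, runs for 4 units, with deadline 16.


Completion = start + processing = 9 + 4 = 13
Tardiness = max(0, C - d) = max(0, 13 - 16)
= max(0, -3)
= 0


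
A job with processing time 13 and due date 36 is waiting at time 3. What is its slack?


Slack = due - current_time - processing
= 36 - 3 - 13
= 20


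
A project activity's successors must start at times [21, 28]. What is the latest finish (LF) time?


LF = min of all successor start times
Successors start at: [21, 28]
LF = min(21, 28)
= 21


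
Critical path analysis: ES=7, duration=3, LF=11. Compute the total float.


EF = ES + duration = 7 + 3 = 10
LS = LF - duration = 11 - 3 = 8
Total Float = LF - EF = 11 - 10
(or LS - ES = 8 - 7)
= 1


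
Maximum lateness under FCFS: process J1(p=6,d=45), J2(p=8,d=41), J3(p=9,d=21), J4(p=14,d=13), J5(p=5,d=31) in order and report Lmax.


Lateness per job (L = C - d):
  J1: C=6, d=45, L=-39
  J2: C=14, d=41, L=-27
  J3: C=23, d=21, L=2
  J4: C=37, d=13, L=24
  J5: C=42, d=31, L=11
Lmax = max(-39, -27, 2, 24, 11)
= 24


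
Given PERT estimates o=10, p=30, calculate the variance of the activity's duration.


σ² = ((p - o) / 6)² = (p - o)² / 36
= (30 - 10)² / 36
= 20² / 36
= 400 / 36
= 11.1111


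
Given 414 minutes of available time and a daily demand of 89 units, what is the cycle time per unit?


Cycle time = available time / demand
= 414 / 89
= 4.65 min/unit


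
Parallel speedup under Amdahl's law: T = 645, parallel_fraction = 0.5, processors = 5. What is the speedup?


Amdahl's law: T_p = T × ((1-p) + p/N)
= 645 × ((1-0.5) + 0.5/5)
= 645 × (0.50 + 0.1000)
= 645 × 0.6000
= 387.00
Speedup = 645/387.00
= 1.67×


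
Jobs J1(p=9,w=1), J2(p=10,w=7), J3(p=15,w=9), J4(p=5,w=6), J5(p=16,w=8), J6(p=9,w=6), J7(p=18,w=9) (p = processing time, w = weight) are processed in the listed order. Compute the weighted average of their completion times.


Completion times:
  J1: C=9, w×C=1×9=9
  J2: C=19, w×C=7×19=133
  J3: C=34, w×C=9×34=306
  J4: C=39, w×C=6×39=234
  J5: C=55, w×C=8×55=440
  J6: C=64, w×C=6×64=384
  J7: C=82, w×C=9×82=738
Sum w×C = 2244
Sum w = 46
Weighted avg = 2244/46
= 48.78


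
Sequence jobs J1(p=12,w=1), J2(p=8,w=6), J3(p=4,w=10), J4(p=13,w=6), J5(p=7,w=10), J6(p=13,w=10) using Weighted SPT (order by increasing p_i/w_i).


WSPT (Smith's rule): sort by p/w ascending
  J3: p/w = 4/10 = 0.400
  J5: p/w = 7/10 = 0.700
  J6: p/w = 13/10 = 1.300
  J2: p/w = 8/6 = 1.333
  J4: p/w = 13/6 = 2.167
  J1: p/w = 12/1 = 12.000
Order: J3 → J5 → J6 → J2 → J4 → J1


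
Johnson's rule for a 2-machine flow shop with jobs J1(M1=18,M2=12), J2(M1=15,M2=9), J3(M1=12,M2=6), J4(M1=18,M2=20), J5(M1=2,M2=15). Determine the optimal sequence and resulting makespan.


Johnson's rule:
Group 1 (M1≤M2, sort by M1): ['J5', 'J4']
Group 2 (M1>M2, sort desc M2): ['J1', 'J2', 'J3']
Sequence: J5 → J4 → J1 → J2 → J3
Makespan calculation:
  J5: M1 done=2, M2 done=17
  J4: M1 done=20, M2 done=40
  J1: M1 done=38, M2 done=52
  J2: M1 done=53, M2 done=62
  J3: M1 done=65, M2 done=71
= Sequence: J5 → J4 → J1 → J2 → J3, Makespan: 71


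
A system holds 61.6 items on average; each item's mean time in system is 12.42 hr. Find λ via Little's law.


Little's law: L = λW → λ = L / W
= 61.6 / 12.42
= 4.96 per hour


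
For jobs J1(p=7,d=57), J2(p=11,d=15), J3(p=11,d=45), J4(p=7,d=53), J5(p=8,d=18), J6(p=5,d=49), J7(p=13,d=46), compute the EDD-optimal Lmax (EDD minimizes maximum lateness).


EDD order: J2 → J5 → J3 → J7 → J6 → J4 → J1
Completion and lateness:
  J2: C=11, d=15, L=11-15=-4
  J5: C=19, d=18, L=19-18=1
  J3: C=30, d=45, L=30-45=-15
  J7: C=43, d=46, L=43-46=-3
  J6: C=48, d=49, L=48-49=-1
  J4: C=55, d=53, L=55-53=2
  J1: C=62, d=57, L=62-57=5
Lmax = max(-4, 1, -15, -3, -1, 2, 5)
= 5


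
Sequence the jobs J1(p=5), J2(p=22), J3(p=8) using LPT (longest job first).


LPT: sort by longest processing time first
  J2: p=22
  J3: p=8
  J1: p=5
Order: J2 → J3 → J1


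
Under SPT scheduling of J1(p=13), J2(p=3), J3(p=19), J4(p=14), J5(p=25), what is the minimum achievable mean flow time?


SPT order: J2 → J1 → J4 → J3 → J5
Completion times:
  J2: C=3
  J1: C=16
  J4: C=30
  J3: C=49
  J5: C=74
Sum = 172, n = 5
Mean flow = 172/5
= 34.40


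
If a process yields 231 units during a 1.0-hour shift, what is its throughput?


Throughput = units / time
= 231 / 1.0
= 231.0 units/hour


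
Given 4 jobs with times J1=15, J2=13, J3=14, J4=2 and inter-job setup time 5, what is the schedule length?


Makespan = Σ processing + (n-1) × setup
= (15 + 13 + 14 + 2) + (4-1)×5
= 44 + 15
= 59 time units


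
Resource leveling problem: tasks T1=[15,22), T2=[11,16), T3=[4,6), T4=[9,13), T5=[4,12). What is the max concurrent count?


Check each time point for overlaps:
  t=11: 3 tasks active (T2, T4, T5)
Max concurrent = 3


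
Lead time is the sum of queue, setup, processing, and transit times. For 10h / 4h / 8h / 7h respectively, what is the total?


Lead time = queue + setup + processing + transit
= 10 + 4 + 8 + 7
= 29 hours


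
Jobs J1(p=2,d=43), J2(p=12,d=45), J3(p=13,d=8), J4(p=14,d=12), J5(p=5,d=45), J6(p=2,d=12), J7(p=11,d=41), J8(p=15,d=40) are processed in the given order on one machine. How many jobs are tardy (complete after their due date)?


Completion vs due date:
  J1: C=2, d=43 → on time
  J2: C=14, d=45 → on time
  J3: C=27, d=8 → TARDY
  J4: C=41, d=12 → TARDY
  J5: C=46, d=45 → TARDY
  J6: C=48, d=12 → TARDY
  J7: C=59, d=41 → TARDY
  J8: C=74, d=40 → TARDY
Tardy jobs: J3, J4, J5, J6, J7, J8
Count = 6


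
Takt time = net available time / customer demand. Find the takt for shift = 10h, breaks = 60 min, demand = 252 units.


Available = 10×60 - 60 = 540 min
Takt time = 540 / 252
= 2.14 min/unit


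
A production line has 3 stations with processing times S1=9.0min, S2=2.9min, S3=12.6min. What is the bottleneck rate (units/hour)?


Bottleneck = longest station time
Station times: [9.0, 2.9, 12.6]
Max = 12.6 min
Rate = 60 / 12.6
= 4.76 units/hour (bottleneck: 12.6min)


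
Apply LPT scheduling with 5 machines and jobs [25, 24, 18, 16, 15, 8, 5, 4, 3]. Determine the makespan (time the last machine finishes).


Jobs (LPT sorted): [25, 24, 18, 16, 15, 8, 5, 4, 3]
Machines: 5
  J=25 → Machine 1 (load: 0+25=25)
  J=24 → Machine 2 (load: 0+24=24)
  J=18 → Machine 3 (load: 0+18=18)
  J=16 → Machine 4 (load: 0+16=16)
  J=15 → Machine 5 (load: 0+15=15)
  J=8 → Machine 5 (load: 15+8=23)
  J=5 → Machine 4 (load: 16+5=21)
  J=4 → Machine 3 (load: 18+4=22)
  J=3 → Machine 4 (load: 21+3=24)
Machine loads: [25, 24, 22, 24, 23]
Makespan = max = 25 time units


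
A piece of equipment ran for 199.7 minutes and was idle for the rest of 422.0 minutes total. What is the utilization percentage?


Utilization = busy / total × 100
= 199.7 / 422.0 × 100
= 47.3%


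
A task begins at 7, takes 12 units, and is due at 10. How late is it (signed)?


Completion = 7 + 12 = 19
Lateness = C - d = 19 - 10
= 9


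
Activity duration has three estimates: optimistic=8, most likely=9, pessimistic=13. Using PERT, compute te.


te = (o + 4m + p) / 6
= (8 + 4×9 + 13) / 6
= (8 + 36 + 13) / 6
= 57 / 6
= 9.50


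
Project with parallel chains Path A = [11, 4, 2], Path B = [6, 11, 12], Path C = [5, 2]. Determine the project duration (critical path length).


Path A: 11 + 4 + 2 = 17
Path B: 6 + 11 + 12 = 29
Path C: 5 + 2 = 7
Critical path = longest = max(17, 29, 7)
= 29 (Path B)


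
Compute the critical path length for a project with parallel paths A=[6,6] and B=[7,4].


Path A: 6 + 6 = 12
Path B: 7 + 4 = 11
Critical path = longest = max(12, 11)
= 12 (Path A)


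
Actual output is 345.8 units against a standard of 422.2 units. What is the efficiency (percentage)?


Efficiency = (actual / standard) × 100
= (345.8 / 422.2) × 100
= 81.9%


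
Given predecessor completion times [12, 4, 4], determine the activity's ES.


ES = max of all predecessor completion times
Predecessors: [12, 4, 4]
ES = max(12, 4, 4)
= 12


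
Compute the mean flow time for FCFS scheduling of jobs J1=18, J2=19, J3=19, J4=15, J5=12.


Completion times:
  J1: completes at 18
  J2: completes at 37
  J3: completes at 56
  J4: completes at 71
  J5: completes at 83
Sum = 265
Average = 265/5
= 53.00


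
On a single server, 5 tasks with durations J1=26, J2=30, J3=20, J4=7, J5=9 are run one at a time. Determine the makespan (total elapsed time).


Sequential makespan: sum all processing times
= 26 + 30 + 20 + 7 + 9
= 92 time units


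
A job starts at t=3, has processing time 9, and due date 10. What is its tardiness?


Completion = start + processing = 3 + 9 = 12
Tardiness = max(0, C - d) = max(0, 12 - 10)
= max(0, 2)
= 2


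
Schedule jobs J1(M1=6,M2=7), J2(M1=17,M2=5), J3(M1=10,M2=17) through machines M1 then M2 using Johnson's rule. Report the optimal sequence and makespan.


Johnson's rule:
Group 1 (M1≤M2, sort by M1): ['J1', 'J3']
Group 2 (M1>M2, sort desc M2): ['J2']
Sequence: J1 → J3 → J2
Makespan calculation:
  J1: M1 done=6, M2 done=13
  J3: M1 done=16, M2 done=33
  J2: M1 done=33, M2 done=38
= Sequence: J1 → J3 → J2, Makespan: 38


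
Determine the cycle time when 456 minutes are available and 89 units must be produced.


Cycle time = available time / demand
= 456 / 89
= 5.12 min/unit


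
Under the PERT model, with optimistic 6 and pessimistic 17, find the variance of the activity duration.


σ² = ((p - o) / 6)² = (p - o)² / 36
= (17 - 6)² / 36
= 11² / 36
= 121 / 36
= 3.3611


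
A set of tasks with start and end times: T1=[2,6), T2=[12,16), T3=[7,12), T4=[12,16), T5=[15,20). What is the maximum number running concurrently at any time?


Check each time point for overlaps:
  t=15: 3 tasks active (T2, T4, T5)
Max concurrent = 3


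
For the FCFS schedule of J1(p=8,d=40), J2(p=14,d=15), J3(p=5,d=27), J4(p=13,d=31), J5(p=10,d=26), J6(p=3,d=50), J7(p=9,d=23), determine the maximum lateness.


Lateness per job (L = C - d):
  J1: C=8, d=40, L=-32
  J2: C=22, d=15, L=7
  J3: C=27, d=27, L=0
  J4: C=40, d=31, L=9
  J5: C=50, d=26, L=24
  J6: C=53, d=50, L=3
  J7: C=62, d=23, L=39
Lmax = max(-32, 7, 0, 9, 24, 3, 39)
= 39


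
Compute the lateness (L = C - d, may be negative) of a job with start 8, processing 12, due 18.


Completion = 8 + 12 = 20
Lateness = C - d = 20 - 18
= 2


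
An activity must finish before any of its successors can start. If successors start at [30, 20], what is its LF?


LF = min of all successor start times
Successors start at: [30, 20]
LF = min(30, 20)
= 20


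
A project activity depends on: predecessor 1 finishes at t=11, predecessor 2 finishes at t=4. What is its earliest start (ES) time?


ES = max of all predecessor completion times
Predecessors: [11, 4]
ES = max(11, 4)
= 11


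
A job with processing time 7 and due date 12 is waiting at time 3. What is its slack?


Slack = due - current_time - processing
= 12 - 3 - 7
= 2


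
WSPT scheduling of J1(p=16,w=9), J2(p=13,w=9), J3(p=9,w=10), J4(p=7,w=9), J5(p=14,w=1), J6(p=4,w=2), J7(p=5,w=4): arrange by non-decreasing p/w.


WSPT (Smith's rule): sort by p/w ascending
  J4: p/w = 7/9 = 0.778
  J3: p/w = 9/10 = 0.900
  J7: p/w = 5/4 = 1.250
  J2: p/w = 13/9 = 1.444
  J1: p/w = 16/9 = 1.778
  J6: p/w = 4/2 = 2.000
  J5: p/w = 14/1 = 14.000
Order: J4 → J3 → J7 → J2 → J1 → J6 → J5


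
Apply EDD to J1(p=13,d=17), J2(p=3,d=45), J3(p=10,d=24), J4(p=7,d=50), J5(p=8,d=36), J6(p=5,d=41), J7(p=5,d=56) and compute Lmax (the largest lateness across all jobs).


EDD order: J1 → J3 → J5 → J6 → J2 → J4 → J7
Completion and lateness:
  J1: C=13, d=17, L=13-17=-4
  J3: C=23, d=24, L=23-24=-1
  J5: C=31, d=36, L=31-36=-5
  J6: C=36, d=41, L=36-41=-5
  J2: C=39, d=45, L=39-45=-6
  J4: C=46, d=50, L=46-50=-4
  J7: C=51, d=56, L=51-56=-5
Lmax = max(-4, -1, -5, -5, -6, -4, -5)
= -1


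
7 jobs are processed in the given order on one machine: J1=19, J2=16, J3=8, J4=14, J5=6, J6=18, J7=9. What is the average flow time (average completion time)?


Completion times:
  J1: completes at 19
  J2: completes at 35
  J3: completes at 43
  J4: completes at 57
  J5: completes at 63
  J6: completes at 81
  J7: completes at 90
Sum = 388
Average = 388/7
= 55.43


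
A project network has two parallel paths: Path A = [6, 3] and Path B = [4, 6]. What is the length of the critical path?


Path A: 6 + 3 = 9
Path B: 4 + 6 = 10
Critical path = longest = max(9, 10)
= 10 (Path B)


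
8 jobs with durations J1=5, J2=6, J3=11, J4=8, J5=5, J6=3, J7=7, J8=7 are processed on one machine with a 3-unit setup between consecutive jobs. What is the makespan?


Makespan = Σ processing + (n-1) × setup
= (5 + 6 + 11 + 8 + 5 + 3 + 7 + 7) + (8-1)×3
= 52 + 21
= 73 time units


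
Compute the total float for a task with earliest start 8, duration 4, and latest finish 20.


EF = ES + duration = 8 + 4 = 12
LS = LF - duration = 20 - 4 = 16
Total Float = LF - EF = 20 - 12
(or LS - ES = 16 - 8)
= 8


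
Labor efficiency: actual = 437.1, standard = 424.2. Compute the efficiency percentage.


Efficiency = (actual / standard) × 100
= (437.1 / 424.2) × 100
= 103.0%


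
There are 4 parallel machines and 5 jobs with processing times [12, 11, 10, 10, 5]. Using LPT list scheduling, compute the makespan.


Jobs (LPT sorted): [12, 11, 10, 10, 5]
Machines: 4
  J=12 → Machine 1 (load: 0+12=12)
  J=11 → Machine 2 (load: 0+11=11)
  J=10 → Machine 3 (load: 0+10=10)
  J=10 → Machine 4 (load: 0+10=10)
  J=5 → Machine 3 (load: 10+5=15)
Machine loads: [12, 11, 15, 10]
Makespan = max = 15 time units


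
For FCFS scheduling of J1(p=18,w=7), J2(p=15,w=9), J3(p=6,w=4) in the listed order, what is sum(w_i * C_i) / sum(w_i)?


Completion times:
  J1: C=18, w×C=7×18=126
  J2: C=33, w×C=9×33=297
  J3: C=39, w×C=4×39=156
Sum w×C = 579
Sum w = 20
Weighted avg = 579/20
= 28.95


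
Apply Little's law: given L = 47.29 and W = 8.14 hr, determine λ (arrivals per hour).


Little's law: L = λW → λ = L / W
= 47.29 / 8.14
= 5.81 per hour


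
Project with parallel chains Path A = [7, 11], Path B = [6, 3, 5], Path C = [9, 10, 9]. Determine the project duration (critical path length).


Path A: 7 + 11 = 18
Path B: 6 + 3 + 5 = 14
Path C: 9 + 10 + 9 = 28
Critical path = longest = max(18, 14, 28)
= 28 (Path C)


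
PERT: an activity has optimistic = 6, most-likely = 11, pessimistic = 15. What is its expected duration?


te = (o + 4m + p) / 6
= (6 + 4×11 + 15) / 6
= (6 + 44 + 15) / 6
= 65 / 6
= 10.83


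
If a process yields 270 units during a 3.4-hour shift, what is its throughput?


Throughput = units / time
= 270 / 3.4
= 79.4 units/hour


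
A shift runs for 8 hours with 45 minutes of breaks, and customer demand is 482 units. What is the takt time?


Available = 8×60 - 45 = 435 min
Takt time = 435 / 482
= 0.90 min/unit


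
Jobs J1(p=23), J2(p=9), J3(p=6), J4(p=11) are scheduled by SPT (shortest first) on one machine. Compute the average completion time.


SPT order: J3 → J2 → J4 → J1
Completion times:
  J3: C=6
  J2: C=15
  J4: C=26
  J1: C=49
Sum = 96, n = 4
Mean flow = 96/4
= 24.00


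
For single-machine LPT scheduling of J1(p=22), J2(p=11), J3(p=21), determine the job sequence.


LPT: sort by longest processing time first
  J1: p=22
  J3: p=21
  J2: p=11
Order: J1 → J3 → J2


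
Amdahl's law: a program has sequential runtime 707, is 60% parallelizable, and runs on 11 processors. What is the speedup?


Amdahl's law: T_p = T × ((1-p) + p/N)
= 707 × ((1-0.6) + 0.6/11)
= 707 × (0.40 + 0.0545)
= 707 × 0.4545
= 321.36
Speedup = 707/321.36
= 2.20×


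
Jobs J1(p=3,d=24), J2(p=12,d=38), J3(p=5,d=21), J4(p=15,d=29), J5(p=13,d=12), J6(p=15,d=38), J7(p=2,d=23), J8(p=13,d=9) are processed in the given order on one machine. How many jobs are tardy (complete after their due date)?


Completion vs due date:
  J1: C=3, d=24 → on time
  J2: C=15, d=38 → on time
  J3: C=20, d=21 → on time
  J4: C=35, d=29 → TARDY
  J5: C=48, d=12 → TARDY
  J6: C=63, d=38 → TARDY
  J7: C=65, d=23 → TARDY
  J8: C=78, d=9 → TARDY
Tardy jobs: J4, J5, J6, J7, J8
Count = 5


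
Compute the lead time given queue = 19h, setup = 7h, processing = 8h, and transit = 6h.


Lead time = queue + setup + processing + transit
= 19 + 7 + 8 + 6
= 40 hours


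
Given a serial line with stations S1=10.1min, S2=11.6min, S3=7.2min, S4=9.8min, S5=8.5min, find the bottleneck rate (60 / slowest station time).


Bottleneck = longest station time
Station times: [10.1, 11.6, 7.2, 9.8, 8.5]
Max = 11.6 min
Rate = 60 / 11.6
= 5.17 units/hour (bottleneck: 11.6min)


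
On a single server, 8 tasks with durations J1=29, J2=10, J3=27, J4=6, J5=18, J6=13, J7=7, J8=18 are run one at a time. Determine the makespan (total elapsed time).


Sequential makespan: sum all processing times
= 29 + 10 + 27 + 6 + 18 + 13 + 7 + 18
= 128 time units


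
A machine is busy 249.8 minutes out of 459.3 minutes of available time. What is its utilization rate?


Utilization = busy / total × 100
= 249.8 / 459.3 × 100
= 54.4%


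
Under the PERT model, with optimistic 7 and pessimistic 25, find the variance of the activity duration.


σ² = ((p - o) / 6)² = (p - o)² / 36
= (25 - 7)² / 36
= 18² / 36
= 324 / 36
= 9.0000


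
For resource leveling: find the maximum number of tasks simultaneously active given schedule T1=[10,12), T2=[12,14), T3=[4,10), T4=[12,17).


Check each time point for overlaps:
  t=12: 2 tasks active (T2, T4)
Max concurrent = 2


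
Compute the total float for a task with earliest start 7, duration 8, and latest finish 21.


EF = ES + duration = 7 + 8 = 15
LS = LF - duration = 21 - 8 = 13
Total Float = LF - EF = 21 - 15
(or LS - ES = 13 - 7)
= 6


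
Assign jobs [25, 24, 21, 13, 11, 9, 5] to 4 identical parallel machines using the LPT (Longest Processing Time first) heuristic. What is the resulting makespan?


Jobs (LPT sorted): [25, 24, 21, 13, 11, 9, 5]
Machines: 4
  J=25 → Machine 1 (load: 0+25=25)
  J=24 → Machine 2 (load: 0+24=24)
  J=21 → Machine 3 (load: 0+21=21)
  J=13 → Machine 4 (load: 0+13=13)
  J=11 → Machine 4 (load: 13+11=24)
  J=9 → Machine 3 (load: 21+9=30)
  J=5 → Machine 2 (load: 24+5=29)
Machine loads: [25, 29, 30, 24]
Makespan = max = 30 time units


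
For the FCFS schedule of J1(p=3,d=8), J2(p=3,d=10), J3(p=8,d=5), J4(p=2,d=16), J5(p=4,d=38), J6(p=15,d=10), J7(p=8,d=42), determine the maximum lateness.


Lateness per job (L = C - d):
  J1: C=3, d=8, L=-5
  J2: C=6, d=10, L=-4
  J3: C=14, d=5, L=9
  J4: C=16, d=16, L=0
  J5: C=20, d=38, L=-18
  J6: C=35, d=10, L=25
  J7: C=43, d=42, L=1
Lmax = max(-5, -4, 9, 0, -18, 25, 1)
= 25


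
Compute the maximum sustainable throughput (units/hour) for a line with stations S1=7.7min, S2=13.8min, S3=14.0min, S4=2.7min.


Bottleneck = longest station time
Station times: [7.7, 13.8, 14.0, 2.7]
Max = 14.0 min
Rate = 60 / 14.0
= 4.29 units/hour (bottleneck: 14.0min)


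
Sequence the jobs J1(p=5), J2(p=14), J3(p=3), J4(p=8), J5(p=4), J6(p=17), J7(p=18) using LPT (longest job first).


LPT: sort by longest processing time first
  J7: p=18
  J6: p=17
  J2: p=14
  J4: p=8
  J1: p=5
  J5: p=4
  J3: p=3
Order: J7 → J6 → J2 → J4 → J1 → J5 → J3


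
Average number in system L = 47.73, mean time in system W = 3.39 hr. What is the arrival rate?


Little's law: L = λW → λ = L / W
= 47.73 / 3.39
= 14.08 per hour


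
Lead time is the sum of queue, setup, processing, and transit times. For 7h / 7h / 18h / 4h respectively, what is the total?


Lead time = queue + setup + processing + transit
= 7 + 7 + 18 + 4
= 36 hours


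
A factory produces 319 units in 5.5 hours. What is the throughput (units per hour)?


Throughput = units / time
= 319 / 5.5
= 58.0 units/hour


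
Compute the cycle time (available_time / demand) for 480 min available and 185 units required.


Cycle time = available time / demand
= 480 / 185
= 2.59 min/unit


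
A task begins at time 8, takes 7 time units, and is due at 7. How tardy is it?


Completion = start + processing = 8 + 7 = 15
Tardiness = max(0, C - d) = max(0, 15 - 7)
= max(0, 8)
= 8


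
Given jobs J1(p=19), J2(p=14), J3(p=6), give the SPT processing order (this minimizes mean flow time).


SPT: sort by shortest processing time
  J3: p=6
  J2: p=14
  J1: p=19
Order: J3 → J2 → J1


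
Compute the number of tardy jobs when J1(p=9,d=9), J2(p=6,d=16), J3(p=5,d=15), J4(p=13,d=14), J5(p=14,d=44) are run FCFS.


Completion vs due date:
  J1: C=9, d=9 → on time
  J2: C=15, d=16 → on time
  J3: C=20, d=15 → TARDY
  J4: C=33, d=14 → TARDY
  J5: C=47, d=44 → TARDY
Tardy jobs: J3, J4, J5
Count = 3


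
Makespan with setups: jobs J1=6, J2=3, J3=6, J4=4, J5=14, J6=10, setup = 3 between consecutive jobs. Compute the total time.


Makespan = Σ processing + (n-1) × setup
= (6 + 3 + 6 + 4 + 14 + 10) + (6-1)×3
= 43 + 15
= 58 time units


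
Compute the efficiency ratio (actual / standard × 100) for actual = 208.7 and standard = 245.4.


Efficiency = (actual / standard) × 100
= (208.7 / 245.4) × 100
= 85.0%


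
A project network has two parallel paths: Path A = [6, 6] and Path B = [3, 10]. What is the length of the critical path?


Path A: 6 + 6 = 12
Path B: 3 + 10 = 13
Critical path = longest = max(12, 13)
= 13 (Path B)


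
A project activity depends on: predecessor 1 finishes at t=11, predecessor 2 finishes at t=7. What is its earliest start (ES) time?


ES = max of all predecessor completion times
Predecessors: [11, 7]
ES = max(11, 7)
= 11


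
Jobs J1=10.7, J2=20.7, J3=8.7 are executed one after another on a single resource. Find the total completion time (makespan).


Sequential makespan: sum all processing times
= 10.7 + 20.7 + 8.7
= 40.1 time units


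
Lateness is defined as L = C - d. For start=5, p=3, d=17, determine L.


Completion = 5 + 3 = 8
Lateness = C - d = 8 - 17
= -9


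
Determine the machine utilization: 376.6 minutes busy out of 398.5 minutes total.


Utilization = busy / total × 100
= 376.6 / 398.5 × 100
= 94.5%


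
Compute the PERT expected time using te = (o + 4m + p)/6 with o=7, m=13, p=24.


te = (o + 4m + p) / 6
= (7 + 4×13 + 24) / 6
= (7 + 52 + 24) / 6
= 83 / 6
= 13.83


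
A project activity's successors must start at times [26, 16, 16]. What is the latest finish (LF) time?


LF = min of all successor start times
Successors start at: [26, 16, 16]
LF = min(26, 16, 16)
= 16


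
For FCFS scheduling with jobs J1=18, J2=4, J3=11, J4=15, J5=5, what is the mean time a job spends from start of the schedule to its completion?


Completion times:
  J1: completes at 18
  J2: completes at 22
  J3: completes at 33
  J4: completes at 48
  J5: completes at 53
Sum = 174
Average = 174/5
= 34.80
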